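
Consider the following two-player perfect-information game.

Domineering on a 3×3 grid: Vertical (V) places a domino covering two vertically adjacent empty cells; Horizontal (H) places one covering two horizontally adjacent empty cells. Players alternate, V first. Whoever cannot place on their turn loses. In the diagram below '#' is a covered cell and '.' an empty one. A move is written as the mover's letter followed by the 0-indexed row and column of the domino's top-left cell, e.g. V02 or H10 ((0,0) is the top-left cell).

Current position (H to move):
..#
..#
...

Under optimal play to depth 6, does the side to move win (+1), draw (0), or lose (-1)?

value(..#/..#/..., H) = +1

p1 H@[..#/..#/...]: H00[###/..#/...]-1 H10[..#/###/...]+1* H20[..#/..#/##.]-1 H21[..#/..#/.##]-1
p2 V@[..#/###/...] terminal -1; root [..#/..#/...] d6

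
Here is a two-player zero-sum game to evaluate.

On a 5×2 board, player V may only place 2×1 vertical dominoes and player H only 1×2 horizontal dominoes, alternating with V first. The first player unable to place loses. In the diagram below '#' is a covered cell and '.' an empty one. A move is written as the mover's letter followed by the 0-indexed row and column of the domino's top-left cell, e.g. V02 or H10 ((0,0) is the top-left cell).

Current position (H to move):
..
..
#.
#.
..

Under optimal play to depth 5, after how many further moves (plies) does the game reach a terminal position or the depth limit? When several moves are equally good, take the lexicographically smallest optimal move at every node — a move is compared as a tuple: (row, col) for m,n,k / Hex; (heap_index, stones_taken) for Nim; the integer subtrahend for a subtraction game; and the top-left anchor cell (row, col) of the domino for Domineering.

PV length from [../../#./#./..]: 3 plies

[../../#./#./..] H move#1: H00:+1/##/../#./#./..*, H10:+1/../##/#./#./.., H40:-1/../../#./#./##
[##/../#./#./..] V move#2: V11:-1/##/.#/##/#./..*, V21:-1/##/../##/##/.., V31:-1/##/../#./##/.#
[##/.#/##/#./..] H move#3: H40:+1/##/.#/##/#./##*
[##/.#/##/#./##] end (terminal -1, V#4); searched ../../#./#./.. to 5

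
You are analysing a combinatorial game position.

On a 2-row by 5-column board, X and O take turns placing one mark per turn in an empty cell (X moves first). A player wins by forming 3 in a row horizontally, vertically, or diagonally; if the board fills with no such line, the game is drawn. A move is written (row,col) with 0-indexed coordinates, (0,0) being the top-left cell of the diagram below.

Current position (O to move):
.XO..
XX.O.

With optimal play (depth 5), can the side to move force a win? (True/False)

p1 O@[.XO../XX.O.]: (0,0)[OXO../XX.O.]-1 (0,3)[.XOO./XX.O.]-1 (0,4)[.XO.O/XX.O.]-1 (1,2)[.XO../XXOO.]+0* (1,4)[.XO../XX.OO]-1
p2 X@[.XO../XXOO.]: (0,0)[XXO../XXOO.]-1 (0,3)[.XOX./XXOO.]-1 (0,4)[.XO.X/XXOO.]-1 (1,4)[.XO../XXOOX]+0*
p3 O@[.XO../XXOOX]: (0,0)[OXO../XXOOX]+0* (0,3)[.XOO./XXOOX]+0 (0,4)[.XO.O/XXOOX]+0
p4 X@[OXO../XXOOX]: (0,3)[OXOX./XXOOX]+0* (0,4)[OXO.X/XXOOX]+0
p5 O@[OXOX./XXOOX]: (0,4)[OXOXO/XXOOX]+0*
p6 X@[OXOXO/XXOOX] terminal +0; root [.XO../XX.O.] d5

O winning at [.XO../XX.O.]: False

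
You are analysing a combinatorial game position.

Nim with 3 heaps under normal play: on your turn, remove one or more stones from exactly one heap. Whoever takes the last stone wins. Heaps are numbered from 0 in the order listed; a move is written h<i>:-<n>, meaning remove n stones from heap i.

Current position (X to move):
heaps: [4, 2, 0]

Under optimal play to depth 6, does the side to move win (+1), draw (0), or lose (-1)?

[(4,2,0)] X move#1: h0:-1:-1/(3,2,0), h0:-2:+1/(2,2,0)*, h0:-3:-1/(1,2,0), h0:-4:-1/(0,2,0), h1:-1:-1/(4,1,0), h1:-2:-1/(4,0,0)
[(2,2,0)] O move#2: h0:-1:-1/(1,2,0)*, h0:-2:-1/(0,2,0), h1:-1:-1/(2,1,0), h1:-2:-1/(2,0,0)
[(1,2,0)] X move#3: h0:-1:-1/(0,2,0), h1:-1:+1/(1,1,0)*, h1:-2:-1/(1,0,0)
[(1,1,0)] O move#4: h0:-1:-1/(0,1,0)*, h1:-1:-1/(1,0,0)
[(0,1,0)] X move#5: h1:-1:+1/(0,0,0)*
[(0,0,0)] end (terminal -1, O#6); searched (4,2,0) to 6

value((4,2,0), X) = +1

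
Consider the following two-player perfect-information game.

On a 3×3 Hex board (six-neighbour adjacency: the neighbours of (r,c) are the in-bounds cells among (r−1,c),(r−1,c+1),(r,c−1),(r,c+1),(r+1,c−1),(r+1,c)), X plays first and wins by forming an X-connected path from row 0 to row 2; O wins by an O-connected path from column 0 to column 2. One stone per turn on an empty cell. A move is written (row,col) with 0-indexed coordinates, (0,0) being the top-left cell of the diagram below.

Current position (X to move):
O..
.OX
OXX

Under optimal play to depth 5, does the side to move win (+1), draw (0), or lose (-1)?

p1 X@[O../.OX/OXX]: (0,1)[OX./.OX/OXX]-1 (0,2)[O.X/.OX/OXX]+1* (1,0)[O../XOX/OXX]-1
p2 O@[O.X/.OX/OXX] terminal -1; root [O../.OX/OXX] d5

value(O../.OX/OXX, X) = +1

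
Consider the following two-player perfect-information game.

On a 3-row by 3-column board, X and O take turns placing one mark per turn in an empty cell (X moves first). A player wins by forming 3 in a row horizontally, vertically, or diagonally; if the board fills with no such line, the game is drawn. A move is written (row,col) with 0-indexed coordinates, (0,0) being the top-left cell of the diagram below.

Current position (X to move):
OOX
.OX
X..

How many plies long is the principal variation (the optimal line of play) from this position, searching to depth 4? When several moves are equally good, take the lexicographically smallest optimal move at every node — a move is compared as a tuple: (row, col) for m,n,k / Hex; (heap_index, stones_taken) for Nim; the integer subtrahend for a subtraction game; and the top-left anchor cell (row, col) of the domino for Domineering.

PV length from [OOX/.OX/X..]: 1 ply

p1 X@[OOX/.OX/X..]: (1,0)[OOX/XOX/X..]-1 (2,1)[OOX/.OX/XX.]-1 (2,2)[OOX/.OX/X.X]+1*
p2 O@[OOX/.OX/X.X] terminal -1; root [OOX/.OX/X..] d4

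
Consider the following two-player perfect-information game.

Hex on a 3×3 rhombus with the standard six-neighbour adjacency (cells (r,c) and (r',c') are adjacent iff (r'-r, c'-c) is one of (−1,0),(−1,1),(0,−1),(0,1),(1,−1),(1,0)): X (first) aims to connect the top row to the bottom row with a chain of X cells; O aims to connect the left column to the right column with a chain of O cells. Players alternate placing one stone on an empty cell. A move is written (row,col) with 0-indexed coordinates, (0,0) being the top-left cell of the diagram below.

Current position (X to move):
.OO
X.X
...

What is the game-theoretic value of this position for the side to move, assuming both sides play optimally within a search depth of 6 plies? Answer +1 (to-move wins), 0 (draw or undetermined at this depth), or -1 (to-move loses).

p1 X@[.OO/X.X/...]: (0,0)[XOO/X.X/...]+1* (1,1)[.OO/XXX/...]-1 (2,0)[.OO/X.X/X..]-1 (2,1)[.OO/X.X/.X.]-1 (2,2)[.OO/X.X/..X]-1
p2 O@[XOO/X.X/...]: (1,1)[XOO/XOX/...]-1* (2,0)[XOO/X.X/O..]-1 (2,1)[XOO/X.X/.O.]-1 (2,2)[XOO/X.X/..O]-1
p3 X@[XOO/XOX/...]: (2,0)[XOO/XOX/X..]+1* (2,1)[XOO/XOX/.X.]-1 (2,2)[XOO/XOX/..X]-1
p4 O@[XOO/XOX/X..] terminal -1; root [.OO/X.X/...] d6

value(.OO/X.X/..., X) = +1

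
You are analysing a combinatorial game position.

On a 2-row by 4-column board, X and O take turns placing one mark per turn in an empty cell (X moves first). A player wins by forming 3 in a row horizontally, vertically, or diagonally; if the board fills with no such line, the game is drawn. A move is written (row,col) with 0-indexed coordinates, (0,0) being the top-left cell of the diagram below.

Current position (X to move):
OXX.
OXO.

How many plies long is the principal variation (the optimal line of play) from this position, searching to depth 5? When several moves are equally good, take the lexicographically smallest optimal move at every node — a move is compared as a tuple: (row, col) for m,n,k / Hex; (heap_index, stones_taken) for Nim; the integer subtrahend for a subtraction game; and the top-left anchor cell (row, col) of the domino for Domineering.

p1 X@[OXX./OXO.]: (0,3)[OXXX/OXO.]+1* (1,3)[OXX./OXOX]+0
p2 O@[OXXX/OXO.] terminal -1; root [OXX./OXO.] d5

PV length from [OXX./OXO.]: 1 ply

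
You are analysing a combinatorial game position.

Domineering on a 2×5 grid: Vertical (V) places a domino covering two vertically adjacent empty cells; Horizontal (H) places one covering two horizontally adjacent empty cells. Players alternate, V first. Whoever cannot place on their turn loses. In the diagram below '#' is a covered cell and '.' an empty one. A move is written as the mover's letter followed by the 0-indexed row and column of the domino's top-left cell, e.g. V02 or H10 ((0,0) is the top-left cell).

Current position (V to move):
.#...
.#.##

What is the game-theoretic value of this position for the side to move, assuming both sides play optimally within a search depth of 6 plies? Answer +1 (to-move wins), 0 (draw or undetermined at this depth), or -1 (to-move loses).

[.#.../.#.##] V move#1: V00:-1/##.../##.##, V02:+1/.##../.####*
[.##../.####] H move#2: H03:-1/.####/.####*
[.####/.####] V move#3: V00:+1/#####/#####*
[#####/#####] end (terminal -1, H#4); searched .#.../.#.## to 6

value(.#.../.#.##, V) = +1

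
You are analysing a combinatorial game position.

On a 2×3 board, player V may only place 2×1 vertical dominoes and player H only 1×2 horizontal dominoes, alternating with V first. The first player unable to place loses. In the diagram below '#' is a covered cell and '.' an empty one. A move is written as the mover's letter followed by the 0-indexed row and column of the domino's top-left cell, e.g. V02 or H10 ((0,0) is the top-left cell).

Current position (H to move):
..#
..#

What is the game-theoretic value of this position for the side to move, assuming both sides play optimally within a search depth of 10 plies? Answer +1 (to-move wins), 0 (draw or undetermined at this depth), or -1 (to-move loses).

ply 1, H at ..#/..# | H00=+1→###/..#*; H10=+1→..#/###
ply 2: ###/..# is terminal -1 (V); from ..#/..# depth 10

value(..#/..#, H) = +1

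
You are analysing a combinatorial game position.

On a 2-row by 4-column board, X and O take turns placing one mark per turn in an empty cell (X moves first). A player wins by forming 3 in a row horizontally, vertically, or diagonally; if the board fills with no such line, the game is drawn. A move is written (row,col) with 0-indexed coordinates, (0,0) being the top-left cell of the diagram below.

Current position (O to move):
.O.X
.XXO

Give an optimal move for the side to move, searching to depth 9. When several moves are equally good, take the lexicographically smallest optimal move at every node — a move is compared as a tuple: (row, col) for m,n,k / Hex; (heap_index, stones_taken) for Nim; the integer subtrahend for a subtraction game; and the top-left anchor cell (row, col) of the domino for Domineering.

O's best at [.O.X/.XXO]: (1,0)

p1 O@[.O.X/.XXO]: (0,0)[OO.X/.XXO]-1 (0,2)[.OOX/.XXO]-1 (1,0)[.O.X/OXXO]+0*
p2 X@[.O.X/OXXO]: (0,0)[XO.X/OXXO]+0* (0,2)[.OXX/OXXO]+0
p3 O@[XO.X/OXXO]: (0,2)[XOOX/OXXO]+0*
p4 X@[XOOX/OXXO] terminal +0; root [.O.X/.XXO] d9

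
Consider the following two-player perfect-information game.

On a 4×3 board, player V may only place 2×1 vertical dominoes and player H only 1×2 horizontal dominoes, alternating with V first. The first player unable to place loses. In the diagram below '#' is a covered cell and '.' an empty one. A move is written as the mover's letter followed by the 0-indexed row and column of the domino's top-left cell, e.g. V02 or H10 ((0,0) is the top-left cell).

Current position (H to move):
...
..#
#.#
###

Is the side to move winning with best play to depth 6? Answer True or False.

[.../..#/#.#/###] H move#1: H00:-1/##./..#/#.#/###, H01:-1/.##/..#/#.#/###, H10:+1/.../###/#.#/###*
[.../###/#.#/###] end (terminal -1, V#2); searched .../..#/#.#/### to 6

H winning at [.../..#/#.#/###]: True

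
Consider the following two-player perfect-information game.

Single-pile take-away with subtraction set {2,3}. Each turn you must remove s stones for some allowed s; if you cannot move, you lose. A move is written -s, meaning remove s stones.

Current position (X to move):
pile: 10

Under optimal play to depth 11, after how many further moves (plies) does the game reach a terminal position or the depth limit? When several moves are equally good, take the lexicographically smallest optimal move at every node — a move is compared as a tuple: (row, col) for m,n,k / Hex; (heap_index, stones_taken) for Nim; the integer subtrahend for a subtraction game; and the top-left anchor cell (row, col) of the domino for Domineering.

p1 X@[10]: -2[8]-1* -3[7]-1
p2 O@[8]: -2[6]+1* -3[5]+1
p3 X@[6]: -2[4]-1* -3[3]-1
p4 O@[4]: -2[2]-1 -3[1]+1*
p5 X@[1] terminal -1; root [10] d11

PV length from [10]: 4 plies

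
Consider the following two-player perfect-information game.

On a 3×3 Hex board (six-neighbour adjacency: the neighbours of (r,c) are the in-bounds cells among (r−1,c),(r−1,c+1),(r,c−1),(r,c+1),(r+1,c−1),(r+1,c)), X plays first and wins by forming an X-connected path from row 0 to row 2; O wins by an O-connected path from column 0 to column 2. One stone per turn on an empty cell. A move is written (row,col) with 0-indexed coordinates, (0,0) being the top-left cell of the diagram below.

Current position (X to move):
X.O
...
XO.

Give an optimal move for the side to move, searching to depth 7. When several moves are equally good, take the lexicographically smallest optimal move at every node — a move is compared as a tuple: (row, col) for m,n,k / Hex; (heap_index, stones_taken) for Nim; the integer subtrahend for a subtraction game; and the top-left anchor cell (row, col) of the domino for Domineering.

ply 1, X at X.O/.../XO. | (0,1)=+1→XXO/.../XO.*; (1,0)=+1→X.O/X../XO.; (1,1)=+1→X.O/.X./XO.; (1,2)=-1→X.O/..X/XO.; (2,2)=-1→X.O/.../XOX
ply 2, O at XXO/.../XO. | (1,0)=-1→XXO/O../XO.*; (1,1)=-1→XXO/.O./XO.; (1,2)=-1→XXO/..O/XO.; (2,2)=-1→XXO/.../XOO
ply 3, X at XXO/O../XO. | (1,1)=+1→XXO/OX./XO.*; (1,2)=-1→XXO/O.X/XO.; (2,2)=-1→XXO/O../XOX
ply 4: XXO/OX./XO. is terminal -1 (O); from X.O/.../XO. depth 7

X's best at [X.O/.../XO.]: (0,1)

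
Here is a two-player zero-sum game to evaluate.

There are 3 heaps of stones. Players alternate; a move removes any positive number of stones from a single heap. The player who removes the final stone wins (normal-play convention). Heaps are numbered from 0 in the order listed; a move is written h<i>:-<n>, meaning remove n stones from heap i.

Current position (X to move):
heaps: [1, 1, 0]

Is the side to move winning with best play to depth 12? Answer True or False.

[(1,1,0)] X move#1: h0:-1:-1/(0,1,0)*, h1:-1:-1/(1,0,0)
[(0,1,0)] O move#2: h1:-1:+1/(0,0,0)*
[(0,0,0)] end (terminal -1, X#3); searched (1,1,0) to 12

X winning at [(1,1,0)]: False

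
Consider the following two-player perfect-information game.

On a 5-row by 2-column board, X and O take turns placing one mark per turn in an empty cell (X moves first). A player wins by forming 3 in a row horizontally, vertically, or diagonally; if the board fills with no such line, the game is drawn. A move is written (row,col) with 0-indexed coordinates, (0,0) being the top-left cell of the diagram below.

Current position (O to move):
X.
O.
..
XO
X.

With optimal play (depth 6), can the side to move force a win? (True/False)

O winning at [X./O./../XO/X.]: False

p1 O@[X./O./../XO/X.]: (0,1)[XO/O./../XO/X.]-1 (1,1)[X./OO/../XO/X.]-1 (2,0)[X./O./O./XO/X.]+0* (2,1)[X./O./.O/XO/X.]-1 (4,1)[X./O./../XO/XO]-1
p2 X@[X./O./O./XO/X.]: (0,1)[XX/O./O./XO/X.]-1 (1,1)[X./OX/O./XO/X.]+0* (2,1)[X./O./OX/XO/X.]+0 (4,1)[X./O./O./XO/XX]+0
p3 O@[X./OX/O./XO/X.]: (0,1)[XO/OX/O./XO/X.]+0* (2,1)[X./OX/OO/XO/X.]+0 (4,1)[X./OX/O./XO/XO]+0
p4 X@[XO/OX/O./XO/X.]: (2,1)[XO/OX/OX/XO/X.]+0* (4,1)[XO/OX/O./XO/XX]+0
p5 O@[XO/OX/OX/XO/X.]: (4,1)[XO/OX/OX/XO/XO]+0*
p6 X@[XO/OX/OX/XO/XO] terminal +0; root [X./O./../XO/X.] d6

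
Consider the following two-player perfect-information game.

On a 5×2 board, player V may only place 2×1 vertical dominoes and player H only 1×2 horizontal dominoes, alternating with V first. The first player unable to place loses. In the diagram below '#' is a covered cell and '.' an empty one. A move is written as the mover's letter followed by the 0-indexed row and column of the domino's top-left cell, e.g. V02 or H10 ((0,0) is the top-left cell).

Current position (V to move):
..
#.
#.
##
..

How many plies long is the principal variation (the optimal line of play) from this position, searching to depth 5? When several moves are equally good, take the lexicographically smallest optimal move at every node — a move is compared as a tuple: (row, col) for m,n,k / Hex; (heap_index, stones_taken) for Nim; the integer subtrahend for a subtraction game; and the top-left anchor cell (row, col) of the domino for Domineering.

ply 1, V at ../#./#./##/.. | V01=-1→.#/##/#./##/..*; V11=-1→../##/##/##/..
ply 2, H at .#/##/#./##/.. | H40=+1→.#/##/#./##/##*
ply 3: .#/##/#./##/## is terminal -1 (V); from ../#./#./##/.. depth 5

PV length from [../#./#./##/..]: 2 plies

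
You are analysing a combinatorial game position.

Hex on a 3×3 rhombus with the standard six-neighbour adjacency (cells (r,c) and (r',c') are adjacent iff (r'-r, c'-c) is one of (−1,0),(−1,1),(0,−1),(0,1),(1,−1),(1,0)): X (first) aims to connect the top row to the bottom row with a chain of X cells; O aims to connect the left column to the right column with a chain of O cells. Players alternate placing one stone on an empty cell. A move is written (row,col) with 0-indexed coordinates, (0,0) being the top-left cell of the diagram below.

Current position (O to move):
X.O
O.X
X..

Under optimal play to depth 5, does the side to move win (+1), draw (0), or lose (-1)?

p1 O@[X.O/O.X/X..]: (0,1)[XOO/O.X/X..]+1* (1,1)[X.O/OOX/X..]+1 (2,1)[X.O/O.X/XO.]+1 (2,2)[X.O/O.X/X.O]+1
p2 X@[XOO/O.X/X..] terminal -1; root [X.O/O.X/X..] d5

value(X.O/O.X/X.., O) = +1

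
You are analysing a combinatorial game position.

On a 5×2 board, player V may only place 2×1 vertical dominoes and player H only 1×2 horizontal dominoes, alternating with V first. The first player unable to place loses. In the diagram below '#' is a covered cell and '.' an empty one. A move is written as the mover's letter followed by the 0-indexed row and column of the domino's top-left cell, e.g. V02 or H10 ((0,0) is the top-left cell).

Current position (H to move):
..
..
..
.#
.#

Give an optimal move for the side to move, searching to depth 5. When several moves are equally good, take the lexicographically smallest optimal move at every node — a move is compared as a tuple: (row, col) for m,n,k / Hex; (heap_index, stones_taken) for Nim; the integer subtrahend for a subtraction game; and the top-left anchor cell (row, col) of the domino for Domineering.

[../../../.#/.#] H move#1: H00:-1/##/../../.#/.#, H10:+1/../##/../.#/.#*, H20:-1/../../##/.#/.#
[../##/../.#/.#] V move#2: V20:-1/../##/#./##/.#*, V30:-1/../##/../##/##
[../##/#./##/.#] H move#3: H00:+1/##/##/#./##/.#*
[##/##/#./##/.#] end (terminal -1, V#4); searched ../../../.#/.# to 5

H's best at [../../../.#/.#]: H10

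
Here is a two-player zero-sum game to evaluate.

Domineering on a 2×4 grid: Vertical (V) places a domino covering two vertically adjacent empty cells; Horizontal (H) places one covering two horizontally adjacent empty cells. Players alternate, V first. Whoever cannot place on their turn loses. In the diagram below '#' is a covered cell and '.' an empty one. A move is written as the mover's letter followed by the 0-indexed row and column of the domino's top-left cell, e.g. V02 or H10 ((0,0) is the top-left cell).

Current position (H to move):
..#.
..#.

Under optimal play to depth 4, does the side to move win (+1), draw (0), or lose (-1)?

value(..#./..#., H) = +1

[..#./..#.] H move#1: H00:+1/###./..#.*, H10:+1/..#./###.
[###./..#.] V move#2: V03:-1/####/..##*
[####/..##] H move#3: H10:+1/####/####*
[####/####] end (terminal -1, V#4); searched ..#./..#. to 4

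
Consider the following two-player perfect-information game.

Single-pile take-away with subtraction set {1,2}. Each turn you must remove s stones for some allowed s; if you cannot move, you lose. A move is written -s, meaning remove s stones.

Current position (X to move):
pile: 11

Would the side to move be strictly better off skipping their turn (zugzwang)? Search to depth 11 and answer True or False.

zugzwang(11, X) = False

[11] X move#1: -1:-1/10, -2:+1/9*
[9] O move#2: -1:-1/8*, -2:-1/7
[8] X move#3: -1:-1/7, -2:+1/6*
[6] O move#4: -1:-1/5*, -2:-1/4
[5] X move#5: -1:-1/4, -2:+1/3*
[3] O move#6: -1:-1/2*, -2:-1/1
[2] X move#7: -1:-1/1, -2:+1/0*
[0] end (terminal -1, O#8); searched 11 to 11
suppose X passes — search the same position with O to move:
pass> [11] O move#1: -1:-1/10, -2:+1/9*
pass> [9] X move#2: -1:-1/8*, -2:-1/7
pass> [8] O move#3: -1:-1/7, -2:+1/6*
pass> [6] X move#4: -1:-1/5*, -2:-1/4
pass> [5] O move#5: -1:-1/4, -2:+1/3*
pass> [3] X move#6: -1:-1/2*, -2:-1/1
pass> [2] O move#7: -1:-1/1, -2:+1/0*
pass> [0] end (terminal -1, X#8); searched 11 to 11
for X: play +1, pass -1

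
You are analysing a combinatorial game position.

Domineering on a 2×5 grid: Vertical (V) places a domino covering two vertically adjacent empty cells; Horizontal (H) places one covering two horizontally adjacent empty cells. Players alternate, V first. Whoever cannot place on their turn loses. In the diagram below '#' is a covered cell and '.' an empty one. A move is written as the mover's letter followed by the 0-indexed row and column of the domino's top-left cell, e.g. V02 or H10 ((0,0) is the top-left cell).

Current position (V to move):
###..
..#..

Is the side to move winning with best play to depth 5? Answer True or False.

V winning at [###../..#..]: True

ply 1, V at ###../..#.. | V03=+1→####./..##.*; V04=+1→###.#/..#.#
ply 2, H at ####./..##. | H10=-1→####./####.*
ply 3, V at ####./####. | V04=+1→#####/#####*
ply 4: #####/##### is terminal -1 (H); from ###../..#.. depth 5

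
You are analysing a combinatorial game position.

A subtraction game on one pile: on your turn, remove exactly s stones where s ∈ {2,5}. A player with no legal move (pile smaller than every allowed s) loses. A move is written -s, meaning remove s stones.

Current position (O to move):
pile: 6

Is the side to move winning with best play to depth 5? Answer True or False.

O winning at [6]: True

ply 1, O at 6 | -2=+1→4*; -5=+1→1
ply 2, X at 4 | -2=-1→2*
ply 3, O at 2 | -2=+1→0*
ply 4: 0 is terminal -1 (X); from 6 depth 5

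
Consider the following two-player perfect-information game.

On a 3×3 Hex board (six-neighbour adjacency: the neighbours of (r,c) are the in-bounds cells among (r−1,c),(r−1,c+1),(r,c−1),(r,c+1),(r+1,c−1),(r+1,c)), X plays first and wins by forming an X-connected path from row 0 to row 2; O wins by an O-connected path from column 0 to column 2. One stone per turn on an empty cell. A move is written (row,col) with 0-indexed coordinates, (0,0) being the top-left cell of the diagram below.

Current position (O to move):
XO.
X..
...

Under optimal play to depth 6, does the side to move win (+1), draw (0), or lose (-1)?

value(XO./X../..., O) = -1

p1 O@[XO./X../...]: (0,2)[XOO/X../...]-1* (1,1)[XO./XO./...]-1 (1,2)[XO./X.O/...]-1 (2,0)[XO./X../O..]-1 (2,1)[XO./X../.O.]-1 (2,2)[XO./X../..O]-1
p2 X@[XOO/X../...]: (1,1)[XOO/XX./...]+1* (1,2)[XOO/X.X/...]+1 (2,0)[XOO/X../X..]+1 (2,1)[XOO/X../.X.]+1 (2,2)[XOO/X../..X]+1
p3 O@[XOO/XX./...]: (1,2)[XOO/XXO/...]-1* (2,0)[XOO/XX./O..]-1 (2,1)[XOO/XX./.O.]-1 (2,2)[XOO/XX./..O]-1
p4 X@[XOO/XXO/...]: (2,0)[XOO/XXO/X..]+1* (2,1)[XOO/XXO/.X.]+1 (2,2)[XOO/XXO/..X]+1
p5 O@[XOO/XXO/X..] terminal -1; root [XO./X../...] d6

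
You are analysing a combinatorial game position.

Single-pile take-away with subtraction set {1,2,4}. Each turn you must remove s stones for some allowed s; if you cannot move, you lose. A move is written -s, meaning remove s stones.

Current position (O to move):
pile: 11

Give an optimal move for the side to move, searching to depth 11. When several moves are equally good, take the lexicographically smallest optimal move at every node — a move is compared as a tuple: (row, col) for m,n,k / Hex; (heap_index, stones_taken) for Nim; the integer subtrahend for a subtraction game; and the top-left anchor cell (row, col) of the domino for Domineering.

O's best at [11]: -2

p1 O@[11]: -1[10]-1 -2[9]+1* -4[7]-1
p2 X@[9]: -1[8]-1* -2[7]-1 -4[5]-1
p3 O@[8]: -1[7]-1 -2[6]+1* -4[4]-1
p4 X@[6]: -1[5]-1* -2[4]-1 -4[2]-1
p5 O@[5]: -1[4]-1 -2[3]+1* -4[1]-1
p6 X@[3]: -1[2]-1* -2[1]-1
p7 O@[2]: -1[1]-1 -2[0]+1*
p8 X@[0] terminal -1; root [11] d11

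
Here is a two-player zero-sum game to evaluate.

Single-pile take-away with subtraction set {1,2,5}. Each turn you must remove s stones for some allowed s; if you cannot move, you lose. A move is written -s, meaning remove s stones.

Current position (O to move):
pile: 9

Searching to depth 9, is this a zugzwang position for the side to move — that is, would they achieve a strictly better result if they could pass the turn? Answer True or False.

p1 O@[9]: -1[8]-1* -2[7]-1 -5[4]-1
p2 X@[8]: -1[7]-1 -2[6]+1* -5[3]+1
p3 O@[6]: -1[5]-1* -2[4]-1 -5[1]-1
p4 X@[5]: -1[4]-1 -2[3]+1* -5[0]+1
p5 O@[3]: -1[2]-1* -2[1]-1
p6 X@[2]: -1[1]-1 -2[0]+1*
p7 O@[0] terminal -1; root [9] d9
pass branch (X moves first from the same position):
  | p1 X@[9]: -1[8]-1* -2[7]-1 -5[4]-1
  | p2 O@[8]: -1[7]-1 -2[6]+1* -5[3]+1
  | p3 X@[6]: -1[5]-1* -2[4]-1 -5[1]-1
  | p4 O@[5]: -1[4]-1 -2[3]+1* -5[0]+1
  | p5 X@[3]: -1[2]-1* -2[1]-1
  | p6 O@[2]: -1[1]-1 -2[0]+1*
  | p7 X@[0] terminal -1; root [9] d9
O moving scores -1; O passing scores +1

zugzwang(9, O) = True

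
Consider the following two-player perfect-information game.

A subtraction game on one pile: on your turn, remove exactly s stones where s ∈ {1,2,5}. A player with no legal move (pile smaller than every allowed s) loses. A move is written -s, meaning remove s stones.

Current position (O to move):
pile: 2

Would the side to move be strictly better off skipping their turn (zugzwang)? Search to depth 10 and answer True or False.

ply 1, O at 2 | -1=-1→1; -2=+1→0*
ply 2: 0 is terminal -1 (X); from 2 depth 10
if O skipped the turn, X would face:
~ ply 1, X at 2 | -1=-1→1; -2=+1→0*
~ ply 2: 0 is terminal -1 (O); from 2 depth 10
compare (O): move=+1 vs pass=-1

zugzwang(2, O) = False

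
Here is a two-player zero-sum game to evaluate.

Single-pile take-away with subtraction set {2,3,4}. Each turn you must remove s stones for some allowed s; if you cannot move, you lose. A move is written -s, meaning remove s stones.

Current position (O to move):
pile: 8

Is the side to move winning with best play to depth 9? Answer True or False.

[8] O move#1: -2:+1/6*, -3:-1/5, -4:-1/4
[6] X move#2: -2:-1/4*, -3:-1/3, -4:-1/2
[4] O move#3: -2:-1/2, -3:+1/1*, -4:+1/0
[1] end (terminal -1, X#4); searched 8 to 9

O winning at [8]: True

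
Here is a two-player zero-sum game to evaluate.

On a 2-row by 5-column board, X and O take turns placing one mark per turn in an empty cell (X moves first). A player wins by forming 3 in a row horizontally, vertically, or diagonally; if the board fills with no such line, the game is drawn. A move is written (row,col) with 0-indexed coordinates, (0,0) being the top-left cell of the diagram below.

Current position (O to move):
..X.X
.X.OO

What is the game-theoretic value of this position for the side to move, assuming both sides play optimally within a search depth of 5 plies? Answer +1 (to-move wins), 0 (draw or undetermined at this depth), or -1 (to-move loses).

value(..X.X/.X.OO, O) = +1

[..X.X/.X.OO] O move#1: (0,0):-1/O.X.X/.X.OO, (0,1):-1/.OX.X/.X.OO, (0,3):+0/..XOX/.X.OO, (1,0):-1/..X.X/OX.OO, (1,2):+1/..X.X/.XOOO*
[..X.X/.XOOO] end (terminal -1, X#2); searched ..X.X/.X.OO to 5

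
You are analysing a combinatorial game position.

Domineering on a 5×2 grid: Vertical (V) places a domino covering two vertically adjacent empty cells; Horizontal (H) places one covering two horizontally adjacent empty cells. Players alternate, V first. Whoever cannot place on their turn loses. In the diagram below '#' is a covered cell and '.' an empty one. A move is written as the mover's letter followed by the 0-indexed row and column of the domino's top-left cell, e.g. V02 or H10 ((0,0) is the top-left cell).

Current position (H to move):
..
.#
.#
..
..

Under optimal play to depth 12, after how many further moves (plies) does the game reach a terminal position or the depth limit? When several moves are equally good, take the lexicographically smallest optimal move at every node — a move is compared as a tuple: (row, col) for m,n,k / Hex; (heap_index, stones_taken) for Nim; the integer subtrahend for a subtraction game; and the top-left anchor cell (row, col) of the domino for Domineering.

p1 H@[../.#/.#/../..]: H00[##/.#/.#/../..]-1 H30[../.#/.#/##/..]+1* H40[../.#/.#/../##]+1
p2 V@[../.#/.#/##/..]: V00[#./##/.#/##/..]-1* V10[../##/##/##/..]-1
p3 H@[#./##/.#/##/..]: H40[#./##/.#/##/##]+1*
p4 V@[#./##/.#/##/##] terminal -1; root [../.#/.#/../..] d12

PV length from [../.#/.#/../..]: 3 plies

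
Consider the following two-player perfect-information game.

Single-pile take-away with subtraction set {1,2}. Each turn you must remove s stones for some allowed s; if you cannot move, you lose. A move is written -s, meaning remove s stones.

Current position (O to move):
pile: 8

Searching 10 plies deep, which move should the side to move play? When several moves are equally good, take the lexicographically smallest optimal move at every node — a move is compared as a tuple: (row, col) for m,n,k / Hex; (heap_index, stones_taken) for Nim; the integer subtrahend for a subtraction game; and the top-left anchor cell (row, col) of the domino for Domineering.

O's best at [8]: -2

[8] O move#1: -1:-1/7, -2:+1/6*
[6] X move#2: -1:-1/5*, -2:-1/4
[5] O move#3: -1:-1/4, -2:+1/3*
[3] X move#4: -1:-1/2*, -2:-1/1
[2] O move#5: -1:-1/1, -2:+1/0*
[0] end (terminal -1, X#6); searched 8 to 10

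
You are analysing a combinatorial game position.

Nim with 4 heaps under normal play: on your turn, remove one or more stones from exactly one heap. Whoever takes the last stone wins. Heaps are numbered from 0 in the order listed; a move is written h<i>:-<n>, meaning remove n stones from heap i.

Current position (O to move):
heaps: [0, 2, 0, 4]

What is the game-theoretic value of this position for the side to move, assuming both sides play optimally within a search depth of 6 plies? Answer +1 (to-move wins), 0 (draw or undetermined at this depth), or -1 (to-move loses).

ply 1, O at (0,2,0,4) | h1:-1=-1→(0,1,0,4); h1:-2=-1→(0,0,0,4); h3:-1=-1→(0,2,0,3); h3:-2=+1→(0,2,0,2)*; h3:-3=-1→(0,2,0,1); h3:-4=-1→(0,2,0,0)
ply 2, X at (0,2,0,2) | h1:-1=-1→(0,1,0,2)*; h1:-2=-1→(0,0,0,2); h3:-1=-1→(0,2,0,1); h3:-2=-1→(0,2,0,0)
ply 3, O at (0,1,0,2) | h1:-1=-1→(0,0,0,2); h3:-1=+1→(0,1,0,1)*; h3:-2=-1→(0,1,0,0)
ply 4, X at (0,1,0,1) | h1:-1=-1→(0,0,0,1)*; h3:-1=-1→(0,1,0,0)
ply 5, O at (0,0,0,1) | h3:-1=+1→(0,0,0,0)*
ply 6: (0,0,0,0) is terminal -1 (X); from (0,2,0,4) depth 6

value((0,2,0,4), O) = +1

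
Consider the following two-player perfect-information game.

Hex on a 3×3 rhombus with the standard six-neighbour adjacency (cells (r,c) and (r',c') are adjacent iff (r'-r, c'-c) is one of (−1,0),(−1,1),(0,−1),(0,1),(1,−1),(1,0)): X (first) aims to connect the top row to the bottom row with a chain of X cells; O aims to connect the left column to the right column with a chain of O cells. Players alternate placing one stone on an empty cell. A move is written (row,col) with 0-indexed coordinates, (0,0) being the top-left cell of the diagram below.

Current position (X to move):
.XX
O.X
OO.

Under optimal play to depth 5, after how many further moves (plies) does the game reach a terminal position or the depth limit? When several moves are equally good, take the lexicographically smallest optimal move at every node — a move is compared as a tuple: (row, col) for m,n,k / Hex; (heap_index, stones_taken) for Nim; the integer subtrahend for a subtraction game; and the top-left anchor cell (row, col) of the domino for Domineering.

p1 X@[.XX/O.X/OO.]: (0,0)[XXX/O.X/OO.]-1 (1,1)[.XX/OXX/OO.]-1 (2,2)[.XX/O.X/OOX]+1*
p2 O@[.XX/O.X/OOX] terminal -1; root [.XX/O.X/OO.] d5

PV length from [.XX/O.X/OO.]: 1 ply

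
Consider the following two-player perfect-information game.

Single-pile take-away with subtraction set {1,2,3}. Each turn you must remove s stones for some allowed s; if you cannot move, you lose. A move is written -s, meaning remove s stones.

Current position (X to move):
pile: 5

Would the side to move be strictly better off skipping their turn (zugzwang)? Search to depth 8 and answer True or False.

zugzwang(5, X) = False

ply 1, X at 5 | -1=+1→4*; -2=-1→3; -3=-1→2
ply 2, O at 4 | -1=-1→3*; -2=-1→2; -3=-1→1
ply 3, X at 3 | -1=-1→2; -2=-1→1; -3=+1→0*
ply 4: 0 is terminal -1 (O); from 5 depth 8
suppose X passes — search the same position with O to move:
pass> ply 1, O at 5 | -1=+1→4*; -2=-1→3; -3=-1→2
pass> ply 2, X at 4 | -1=-1→3*; -2=-1→2; -3=-1→1
pass> ply 3, O at 3 | -1=-1→2; -2=-1→1; -3=+1→0*
pass> ply 4: 0 is terminal -1 (X); from 5 depth 8
for X: play +1, pass -1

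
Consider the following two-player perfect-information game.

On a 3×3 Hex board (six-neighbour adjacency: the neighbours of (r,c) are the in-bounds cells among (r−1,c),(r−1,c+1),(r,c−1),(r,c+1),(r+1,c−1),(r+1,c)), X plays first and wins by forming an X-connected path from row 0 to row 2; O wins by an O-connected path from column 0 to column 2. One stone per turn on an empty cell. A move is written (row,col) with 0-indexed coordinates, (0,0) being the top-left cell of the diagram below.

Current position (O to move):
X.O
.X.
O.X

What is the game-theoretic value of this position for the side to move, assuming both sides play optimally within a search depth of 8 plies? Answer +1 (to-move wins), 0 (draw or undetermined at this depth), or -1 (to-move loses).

value(X.O/.X./O.X, O) = -1

[X.O/.X./O.X] O move#1: (0,1):-1/XOO/.X./O.X*, (1,0):-1/X.O/OX./O.X, (1,2):-1/X.O/.XO/O.X, (2,1):-1/X.O/.X./OOX
[XOO/.X./O.X] X move#2: (1,0):+1/XOO/XX./O.X*, (1,2):-1/XOO/.XX/O.X, (2,1):-1/XOO/.X./OXX
[XOO/XX./O.X] O move#3: (1,2):-1/XOO/XXO/O.X*, (2,1):-1/XOO/XX./OOX
[XOO/XXO/O.X] X move#4: (2,1):+1/XOO/XXO/OXX*
[XOO/XXO/OXX] end (terminal -1, O#5); searched X.O/.X./O.X to 8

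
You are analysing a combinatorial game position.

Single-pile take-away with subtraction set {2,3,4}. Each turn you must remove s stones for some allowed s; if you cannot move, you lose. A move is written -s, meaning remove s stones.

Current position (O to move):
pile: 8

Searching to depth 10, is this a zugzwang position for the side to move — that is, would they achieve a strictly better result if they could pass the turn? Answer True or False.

zugzwang(8, O) = False

p1 O@[8]: -2[6]+1* -3[5]-1 -4[4]-1
p2 X@[6]: -2[4]-1* -3[3]-1 -4[2]-1
p3 O@[4]: -2[2]-1 -3[1]+1* -4[0]+1
p4 X@[1] terminal -1; root [8] d10
pass branch (X moves first from the same position):
  | p1 X@[8]: -2[6]+1* -3[5]-1 -4[4]-1
  | p2 O@[6]: -2[4]-1* -3[3]-1 -4[2]-1
  | p3 X@[4]: -2[2]-1 -3[1]+1* -4[0]+1
  | p4 O@[1] terminal -1; root [8] d10
O moving scores +1; O passing scores -1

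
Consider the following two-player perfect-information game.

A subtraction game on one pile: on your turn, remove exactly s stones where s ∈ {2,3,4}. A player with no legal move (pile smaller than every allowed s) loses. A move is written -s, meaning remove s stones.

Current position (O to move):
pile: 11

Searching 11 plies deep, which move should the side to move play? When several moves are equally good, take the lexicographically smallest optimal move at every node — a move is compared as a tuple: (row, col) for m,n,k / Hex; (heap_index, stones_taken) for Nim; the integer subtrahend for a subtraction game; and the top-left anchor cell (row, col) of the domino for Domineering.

O's best at [11]: -4

[11] O move#1: -2:-1/9, -3:-1/8, -4:+1/7*
[7] X move#2: -2:-1/5*, -3:-1/4, -4:-1/3
[5] O move#3: -2:-1/3, -3:-1/2, -4:+1/1*
[1] end (terminal -1, X#4); searched 11 to 11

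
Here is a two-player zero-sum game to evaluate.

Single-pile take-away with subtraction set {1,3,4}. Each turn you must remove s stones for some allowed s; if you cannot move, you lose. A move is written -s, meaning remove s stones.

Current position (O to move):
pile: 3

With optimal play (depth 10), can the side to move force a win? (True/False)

p1 O@[3]: -1[2]+1* -3[0]+1
p2 X@[2]: -1[1]-1*
p3 O@[1]: -1[0]+1*
p4 X@[0] terminal -1; root [3] d10

O winning at [3]: True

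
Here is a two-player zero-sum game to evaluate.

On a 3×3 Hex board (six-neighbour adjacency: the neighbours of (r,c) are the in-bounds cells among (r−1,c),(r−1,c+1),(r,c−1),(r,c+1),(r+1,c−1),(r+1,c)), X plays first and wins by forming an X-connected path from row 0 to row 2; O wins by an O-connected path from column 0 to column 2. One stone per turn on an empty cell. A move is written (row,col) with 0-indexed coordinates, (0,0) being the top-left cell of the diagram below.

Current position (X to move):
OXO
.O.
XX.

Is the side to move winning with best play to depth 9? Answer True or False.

X winning at [OXO/.O./XX.]: True

p1 X@[OXO/.O./XX.]: (1,0)[OXO/XO./XX.]+1* (1,2)[OXO/.OX/XX.]-1 (2,2)[OXO/.O./XXX]-1
p2 O@[OXO/XO./XX.] terminal -1; root [OXO/.O./XX.] d9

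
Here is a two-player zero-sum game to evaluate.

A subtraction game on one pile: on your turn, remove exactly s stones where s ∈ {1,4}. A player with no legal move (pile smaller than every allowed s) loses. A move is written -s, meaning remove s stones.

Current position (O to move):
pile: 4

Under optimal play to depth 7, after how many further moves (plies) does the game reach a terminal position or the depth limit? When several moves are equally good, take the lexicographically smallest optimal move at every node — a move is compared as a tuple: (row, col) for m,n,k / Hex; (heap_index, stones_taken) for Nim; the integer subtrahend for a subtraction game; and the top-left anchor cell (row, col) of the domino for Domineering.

PV length from [4]: 1 ply

[4] O move#1: -1:-1/3, -4:+1/0*
[0] end (terminal -1, X#2); searched 4 to 7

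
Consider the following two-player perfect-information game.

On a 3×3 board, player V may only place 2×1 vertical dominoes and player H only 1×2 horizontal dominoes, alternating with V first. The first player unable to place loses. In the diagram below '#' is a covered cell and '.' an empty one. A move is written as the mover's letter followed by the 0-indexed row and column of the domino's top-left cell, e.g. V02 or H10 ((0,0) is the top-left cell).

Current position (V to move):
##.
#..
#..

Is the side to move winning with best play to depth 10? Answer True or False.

ply 1, V at ##./#../#.. | V02=-1→###/#.#/#..; V11=+1→##./##./##.*; V12=+1→##./#.#/#.#
ply 2: ##./##./##. is terminal -1 (H); from ##./#../#.. depth 10

V winning at [##./#../#..]: True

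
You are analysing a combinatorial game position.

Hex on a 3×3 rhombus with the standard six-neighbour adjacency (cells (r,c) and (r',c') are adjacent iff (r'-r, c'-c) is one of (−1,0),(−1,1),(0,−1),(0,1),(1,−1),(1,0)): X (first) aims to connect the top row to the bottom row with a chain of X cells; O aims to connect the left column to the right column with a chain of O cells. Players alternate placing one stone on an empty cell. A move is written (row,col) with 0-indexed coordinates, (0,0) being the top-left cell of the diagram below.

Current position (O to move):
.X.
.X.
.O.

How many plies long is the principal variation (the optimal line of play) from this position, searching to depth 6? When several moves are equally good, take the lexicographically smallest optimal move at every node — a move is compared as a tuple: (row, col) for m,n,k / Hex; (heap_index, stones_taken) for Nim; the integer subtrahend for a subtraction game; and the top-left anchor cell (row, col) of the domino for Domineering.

PV length from [.X./.X./.O.]: 5 plies

[.X./.X./.O.] O move#1: (0,0):-1/OX./.X./.O., (0,2):-1/.XO/.X./.O., (1,0):-1/.X./OX./.O., (1,2):-1/.X./.XO/.O., (2,0):+1/.X./.X./OO.*, (2,2):-1/.X./.X./.OO
[.X./.X./OO.] X move#2: (0,0):-1/XX./.X./OO.*, (0,2):-1/.XX/.X./OO., (1,0):-1/.X./XX./OO., (1,2):-1/.X./.XX/OO., (2,2):-1/.X./.X./OOX
[XX./.X./OO.] O move#3: (0,2):+1/XXO/.X./OO.*, (1,0):+1/XX./OX./OO., (1,2):+1/XX./.XO/OO., (2,2):+1/XX./.X./OOO
[XXO/.X./OO.] X move#4: (1,0):-1/XXO/XX./OO.*, (1,2):-1/XXO/.XX/OO., (2,2):-1/XXO/.X./OOX
[XXO/XX./OO.] O move#5: (1,2):+1/XXO/XXO/OO.*, (2,2):+1/XXO/XX./OOO
[XXO/XXO/OO.] end (terminal -1, X#6); searched .X./.X./.O. to 6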